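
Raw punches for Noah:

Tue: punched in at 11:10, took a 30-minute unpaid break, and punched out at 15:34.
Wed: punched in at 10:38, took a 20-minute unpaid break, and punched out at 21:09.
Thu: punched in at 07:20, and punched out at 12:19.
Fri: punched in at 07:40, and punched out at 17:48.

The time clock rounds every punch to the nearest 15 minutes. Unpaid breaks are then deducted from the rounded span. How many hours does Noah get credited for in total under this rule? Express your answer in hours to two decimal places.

Tue: in 11:10→11:15, out 15:34→15:30; 4 h 15 min − 30 min = 3 h 45 min
Wed: in 10:38→10:45, out 21:09→21:15; 10 h 30 min − 20 min = 10 h 10 min
Thu: in 07:20→07:15, out 12:19→12:15; 5 h 0 min
Fri: in 07:40→07:45, out 17:48→17:45; 10 h 0 min
Total credited: 28 h 55 min.

28.92 hours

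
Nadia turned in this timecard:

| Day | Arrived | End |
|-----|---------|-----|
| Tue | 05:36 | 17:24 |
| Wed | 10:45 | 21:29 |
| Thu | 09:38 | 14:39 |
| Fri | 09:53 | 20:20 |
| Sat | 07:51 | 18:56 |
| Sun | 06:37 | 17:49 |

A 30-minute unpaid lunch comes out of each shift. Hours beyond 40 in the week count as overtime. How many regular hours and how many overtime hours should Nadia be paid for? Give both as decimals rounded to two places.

Tue: 05:36–17:24 = 11 h 48 min; less 30 min break → 11 h 18 min
Wed: 10:45–21:29 = 10 h 44 min; less 30 min break → 10 h 14 min
Thu: 09:38–14:39 = 5 h 1 min; less 30 min break → 4 h 31 min
Fri: 09:53–20:20 = 10 h 27 min; less 30 min break → 9 h 57 min
Sat: 07:51–18:56 = 11 h 5 min; less 30 min break → 10 h 35 min
Sun: 06:37–17:49 = 11 h 12 min; less 30 min break → 10 h 42 min
Total worked: 57 h 17 min = 57.28 h.
Threshold 40 h → overtime 17 h 17 min, regular 40 h 0 min.

Regular 40.00 hours, overtime 17.28 hours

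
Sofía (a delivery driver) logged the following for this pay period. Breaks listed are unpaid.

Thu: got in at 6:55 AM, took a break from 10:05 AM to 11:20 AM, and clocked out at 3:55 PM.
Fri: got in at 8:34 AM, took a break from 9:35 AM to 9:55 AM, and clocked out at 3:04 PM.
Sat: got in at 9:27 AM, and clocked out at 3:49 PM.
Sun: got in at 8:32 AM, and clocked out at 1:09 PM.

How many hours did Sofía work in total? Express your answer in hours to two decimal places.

24.90 hours

Thu: 6:55 AM–3:55 PM = 9 h 0 min; less 75 min break → 7 h 45 min
Fri: 8:34 AM–3:04 PM = 6 h 30 min; less 20 min break → 6 h 10 min
Sat: 9:27 AM–3:49 PM = 6 h 22 min
Sun: 8:32 AM–1:09 PM = 4 h 37 min
Total: 7 h 45 min + 6 h 10 min + 6 h 22 min + 4 h 37 min = 24 h 54 min.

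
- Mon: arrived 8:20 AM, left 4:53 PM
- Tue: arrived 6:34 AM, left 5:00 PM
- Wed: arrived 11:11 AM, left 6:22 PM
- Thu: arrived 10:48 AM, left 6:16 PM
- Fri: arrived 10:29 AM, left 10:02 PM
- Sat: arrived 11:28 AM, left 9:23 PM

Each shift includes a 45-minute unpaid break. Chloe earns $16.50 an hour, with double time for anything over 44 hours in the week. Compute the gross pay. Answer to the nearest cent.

Mon: 8:20 AM–4:53 PM = 8 h 33 min; less 45 min break → 7 h 48 min
Tue: 6:34 AM–5:00 PM = 10 h 26 min; less 45 min break → 9 h 41 min
Wed: 11:11 AM–6:22 PM = 7 h 11 min; less 45 min break → 6 h 26 min
Thu: 10:48 AM–6:16 PM = 7 h 28 min; less 45 min break → 6 h 43 min
Fri: 10:29 AM–10:02 PM = 11 h 33 min; less 45 min break → 10 h 48 min
Sat: 11:28 AM–9:23 PM = 9 h 55 min; less 45 min break → 9 h 10 min
Total worked: 50 h 36 min = 3036 min.
Regular 44 h 0 min = 2640 min at $16.50/h; overtime 6 h 36 min = 396 min at $33.00/h.
Pay = (2640 × $16.50 + 396 × $33.00) ÷ 60 = $943.80.

$943.80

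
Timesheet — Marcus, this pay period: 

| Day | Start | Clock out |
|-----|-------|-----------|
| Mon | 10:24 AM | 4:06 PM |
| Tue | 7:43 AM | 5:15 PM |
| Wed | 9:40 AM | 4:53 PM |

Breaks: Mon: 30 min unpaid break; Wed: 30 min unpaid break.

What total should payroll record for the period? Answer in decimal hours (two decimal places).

Mon: 10:24 AM–4:06 PM = 5 h 42 min; less 30 min break → 5 h 12 min
Tue: 7:43 AM–5:15 PM = 9 h 32 min
Wed: 9:40 AM–4:53 PM = 7 h 13 min; less 30 min break → 6 h 43 min
Total: 5 h 12 min + 9 h 32 min + 6 h 43 min = 21 h 27 min.

21.45 hours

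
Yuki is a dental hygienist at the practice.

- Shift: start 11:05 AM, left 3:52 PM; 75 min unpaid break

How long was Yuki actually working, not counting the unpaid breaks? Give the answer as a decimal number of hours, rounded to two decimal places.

Shift: 11:05 AM–3:52 PM = 4 h 47 min; less 75 min break → 3 h 32 min

3.53 hours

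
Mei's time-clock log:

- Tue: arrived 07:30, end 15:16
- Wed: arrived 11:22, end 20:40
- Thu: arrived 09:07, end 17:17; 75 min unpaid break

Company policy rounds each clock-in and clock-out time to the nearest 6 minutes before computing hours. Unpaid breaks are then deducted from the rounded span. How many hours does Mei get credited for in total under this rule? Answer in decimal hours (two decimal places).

Tue: in 07:30→07:30, out 15:16→15:18; 7 h 48 min
Wed: in 11:22→11:24, out 20:40→20:42; 9 h 18 min
Thu: in 09:07→09:06, out 17:17→17:18; 8 h 12 min − 75 min = 6 h 57 min
Total credited: 24 h 3 min.

24.05 hours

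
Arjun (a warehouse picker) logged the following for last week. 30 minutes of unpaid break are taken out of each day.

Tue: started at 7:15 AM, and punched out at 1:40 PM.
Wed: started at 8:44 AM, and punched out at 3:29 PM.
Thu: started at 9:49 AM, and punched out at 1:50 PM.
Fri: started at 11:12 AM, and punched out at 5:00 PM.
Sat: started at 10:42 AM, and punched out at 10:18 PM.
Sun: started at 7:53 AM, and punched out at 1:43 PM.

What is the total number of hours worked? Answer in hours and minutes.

37 h 25 min

Tue: 7:15 AM–1:40 PM = 6 h 25 min; less 30 min break → 5 h 55 min
Wed: 8:44 AM–3:29 PM = 6 h 45 min; less 30 min break → 6 h 15 min
Thu: 9:49 AM–1:50 PM = 4 h 1 min; less 30 min break → 3 h 31 min
Fri: 11:12 AM–5:00 PM = 5 h 48 min; less 30 min break → 5 h 18 min
Sat: 10:42 AM–10:18 PM = 11 h 36 min; less 30 min break → 11 h 6 min
Sun: 7:53 AM–1:43 PM = 5 h 50 min; less 30 min break → 5 h 20 min
Total: 5 h 55 min + 6 h 15 min + 3 h 31 min + 5 h 18 min + 11 h 6 min + 5 h 20 min = 37 h 25 min.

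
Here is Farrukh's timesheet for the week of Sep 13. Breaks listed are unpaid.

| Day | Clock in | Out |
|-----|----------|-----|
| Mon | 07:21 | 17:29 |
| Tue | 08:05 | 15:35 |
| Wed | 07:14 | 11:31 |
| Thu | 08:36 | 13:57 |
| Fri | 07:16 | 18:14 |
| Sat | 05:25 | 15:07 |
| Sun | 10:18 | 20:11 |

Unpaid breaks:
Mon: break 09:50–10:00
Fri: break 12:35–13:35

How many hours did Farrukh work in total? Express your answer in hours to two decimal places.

56.65 hours

Mon: 07:21–17:29 = 10 h 8 min; less 10 min break → 9 h 58 min
Tue: 08:05–15:35 = 7 h 30 min
Wed: 07:14–11:31 = 4 h 17 min
Thu: 08:36–13:57 = 5 h 21 min
Fri: 07:16–18:14 = 10 h 58 min; less 60 min break → 9 h 58 min
Sat: 05:25–15:07 = 9 h 42 min
Sun: 10:18–20:11 = 9 h 53 min
Total: 9 h 58 min + 7 h 30 min + 4 h 17 min + 5 h 21 min + 9 h 58 min + 9 h 42 min + 9 h 53 min = 56 h 39 min.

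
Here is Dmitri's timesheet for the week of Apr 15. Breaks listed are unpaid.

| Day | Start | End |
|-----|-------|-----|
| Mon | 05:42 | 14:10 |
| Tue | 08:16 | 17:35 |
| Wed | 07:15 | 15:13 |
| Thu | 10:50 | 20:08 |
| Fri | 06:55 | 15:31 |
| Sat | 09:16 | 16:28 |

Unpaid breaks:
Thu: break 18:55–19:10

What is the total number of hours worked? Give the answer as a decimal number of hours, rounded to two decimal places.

Mon: 05:42–14:10 = 8 h 28 min
Tue: 08:16–17:35 = 9 h 19 min
Wed: 07:15–15:13 = 7 h 58 min
Thu: 10:50–20:08 = 9 h 18 min; less 15 min break → 9 h 3 min
Fri: 06:55–15:31 = 8 h 36 min
Sat: 09:16–16:28 = 7 h 12 min
Total: 8 h 28 min + 9 h 19 min + 7 h 58 min + 9 h 3 min + 8 h 36 min + 7 h 12 min = 50 h 36 min.

50.60 hours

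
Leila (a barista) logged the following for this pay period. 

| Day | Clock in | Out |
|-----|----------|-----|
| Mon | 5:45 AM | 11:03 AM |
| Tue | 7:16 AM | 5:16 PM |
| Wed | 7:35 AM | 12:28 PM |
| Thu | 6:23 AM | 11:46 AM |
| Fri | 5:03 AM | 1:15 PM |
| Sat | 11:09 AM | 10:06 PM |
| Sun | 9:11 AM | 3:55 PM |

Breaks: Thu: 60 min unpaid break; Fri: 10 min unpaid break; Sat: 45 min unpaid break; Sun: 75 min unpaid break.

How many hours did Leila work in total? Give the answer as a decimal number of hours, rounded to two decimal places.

48.28 hours

Mon: 5:45 AM–11:03 AM = 5 h 18 min
Tue: 7:16 AM–5:16 PM = 10 h 0 min
Wed: 7:35 AM–12:28 PM = 4 h 53 min
Thu: 6:23 AM–11:46 AM = 5 h 23 min; less 60 min break → 4 h 23 min
Fri: 5:03 AM–1:15 PM = 8 h 12 min; less 10 min break → 8 h 2 min
Sat: 11:09 AM–10:06 PM = 10 h 57 min; less 45 min break → 10 h 12 min
Sun: 9:11 AM–3:55 PM = 6 h 44 min; less 75 min break → 5 h 29 min
Total: 5 h 18 min + 10 h 0 min + 4 h 53 min + 4 h 23 min + 8 h 2 min + 10 h 12 min + 5 h 29 min = 48 h 17 min.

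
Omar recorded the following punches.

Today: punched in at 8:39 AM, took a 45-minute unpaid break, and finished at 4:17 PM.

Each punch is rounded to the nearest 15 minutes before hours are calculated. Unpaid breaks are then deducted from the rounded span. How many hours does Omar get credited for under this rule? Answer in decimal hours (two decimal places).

6.75 hours

Today: in 8:39 AM→8:45 AM, out 4:17 PM→4:15 PM; 7 h 30 min − 45 min = 6 h 45 min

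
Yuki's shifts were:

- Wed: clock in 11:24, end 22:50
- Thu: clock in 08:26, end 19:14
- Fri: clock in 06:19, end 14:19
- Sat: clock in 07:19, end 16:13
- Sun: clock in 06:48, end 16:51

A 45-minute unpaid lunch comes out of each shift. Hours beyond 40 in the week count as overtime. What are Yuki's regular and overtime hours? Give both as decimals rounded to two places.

Wed: 11:24–22:50 = 11 h 26 min; less 45 min break → 10 h 41 min
Thu: 08:26–19:14 = 10 h 48 min; less 45 min break → 10 h 3 min
Fri: 06:19–14:19 = 8 h 0 min; less 45 min break → 7 h 15 min
Sat: 07:19–16:13 = 8 h 54 min; less 45 min break → 8 h 9 min
Sun: 06:48–16:51 = 10 h 3 min; less 45 min break → 9 h 18 min
Total worked: 45 h 26 min = 45.43 h.
Threshold 40 h → overtime 5 h 26 min, regular 40 h 0 min.

Regular 40.00 hours, overtime 5.43 hours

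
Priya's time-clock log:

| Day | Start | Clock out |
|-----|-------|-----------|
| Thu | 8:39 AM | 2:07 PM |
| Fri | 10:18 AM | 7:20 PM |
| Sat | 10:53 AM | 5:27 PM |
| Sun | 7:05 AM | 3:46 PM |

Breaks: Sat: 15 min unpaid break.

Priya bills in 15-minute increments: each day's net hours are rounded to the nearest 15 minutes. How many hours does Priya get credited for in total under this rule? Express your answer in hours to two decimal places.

29.50 hours

Thu: 8:39 AM–2:07 PM = 5 h 28 min → rounds to 5 h 30 min
Fri: 10:18 AM–7:20 PM = 9 h 2 min → rounds to 9 h 0 min
Sat: 10:53 AM–5:27 PM = 6 h 34 min − 15 min = 6 h 19 min → rounds to 6 h 15 min
Sun: 7:05 AM–3:46 PM = 8 h 41 min → rounds to 8 h 45 min
Total credited: 29 h 30 min.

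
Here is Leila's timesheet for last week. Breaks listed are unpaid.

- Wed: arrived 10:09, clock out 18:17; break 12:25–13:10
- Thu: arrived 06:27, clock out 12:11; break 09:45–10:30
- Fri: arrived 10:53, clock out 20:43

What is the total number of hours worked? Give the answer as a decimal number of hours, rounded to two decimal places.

Wed: 10:09–18:17 = 8 h 8 min; less 45 min break → 7 h 23 min
Thu: 06:27–12:11 = 5 h 44 min; less 45 min break → 4 h 59 min
Fri: 10:53–20:43 = 9 h 50 min
Total: 7 h 23 min + 4 h 59 min + 9 h 50 min = 22 h 12 min.

22.20 hours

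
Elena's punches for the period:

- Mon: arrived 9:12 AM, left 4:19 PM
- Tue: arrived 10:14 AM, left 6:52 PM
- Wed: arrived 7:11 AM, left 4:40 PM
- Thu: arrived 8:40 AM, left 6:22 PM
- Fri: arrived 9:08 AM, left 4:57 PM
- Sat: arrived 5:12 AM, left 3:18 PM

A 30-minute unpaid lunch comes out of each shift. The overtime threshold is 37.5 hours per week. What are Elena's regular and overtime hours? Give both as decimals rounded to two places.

Mon: 9:12 AM–4:19 PM = 7 h 7 min; less 30 min break → 6 h 37 min
Tue: 10:14 AM–6:52 PM = 8 h 38 min; less 30 min break → 8 h 8 min
Wed: 7:11 AM–4:40 PM = 9 h 29 min; less 30 min break → 8 h 59 min
Thu: 8:40 AM–6:22 PM = 9 h 42 min; less 30 min break → 9 h 12 min
Fri: 9:08 AM–4:57 PM = 7 h 49 min; less 30 min break → 7 h 19 min
Sat: 5:12 AM–3:18 PM = 10 h 6 min; less 30 min break → 9 h 36 min
Total worked: 49 h 51 min = 49.85 h.
Threshold 37.5 h → overtime 12 h 21 min, regular 37 h 30 min.

Regular 37.50 hours, overtime 12.35 hours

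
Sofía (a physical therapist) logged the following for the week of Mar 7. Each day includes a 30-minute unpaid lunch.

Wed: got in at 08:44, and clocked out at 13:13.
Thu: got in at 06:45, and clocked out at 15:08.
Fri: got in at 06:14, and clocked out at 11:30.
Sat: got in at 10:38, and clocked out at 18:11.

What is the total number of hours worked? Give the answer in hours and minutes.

Wed: 08:44–13:13 = 4 h 29 min; less 30 min break → 3 h 59 min
Thu: 06:45–15:08 = 8 h 23 min; less 30 min break → 7 h 53 min
Fri: 06:14–11:30 = 5 h 16 min; less 30 min break → 4 h 46 min
Sat: 10:38–18:11 = 7 h 33 min; less 30 min break → 7 h 3 min
Total: 3 h 59 min + 7 h 53 min + 4 h 46 min + 7 h 3 min = 23 h 41 min.

23 h 41 min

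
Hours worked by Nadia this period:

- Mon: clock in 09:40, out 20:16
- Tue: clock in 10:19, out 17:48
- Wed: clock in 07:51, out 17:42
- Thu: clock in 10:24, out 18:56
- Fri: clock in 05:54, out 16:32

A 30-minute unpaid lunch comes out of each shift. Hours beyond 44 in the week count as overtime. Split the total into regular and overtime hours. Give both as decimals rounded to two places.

Mon: 09:40–20:16 = 10 h 36 min; less 30 min break → 10 h 6 min
Tue: 10:19–17:48 = 7 h 29 min; less 30 min break → 6 h 59 min
Wed: 07:51–17:42 = 9 h 51 min; less 30 min break → 9 h 21 min
Thu: 10:24–18:56 = 8 h 32 min; less 30 min break → 8 h 2 min
Fri: 05:54–16:32 = 10 h 38 min; less 30 min break → 10 h 8 min
Total worked: 44 h 36 min = 44.60 h.
Threshold 44 h → overtime 0 h 36 min, regular 44 h 0 min.

Regular 44.00 hours, overtime 0.60 hours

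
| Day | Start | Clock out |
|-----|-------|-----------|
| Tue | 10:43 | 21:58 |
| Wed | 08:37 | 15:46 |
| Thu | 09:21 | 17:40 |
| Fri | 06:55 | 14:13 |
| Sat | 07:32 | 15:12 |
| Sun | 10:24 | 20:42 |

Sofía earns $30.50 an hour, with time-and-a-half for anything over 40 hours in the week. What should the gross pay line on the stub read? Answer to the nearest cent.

$1768.24

Tue: 10:43–21:58 = 11 h 15 min
Wed: 08:37–15:46 = 7 h 9 min
Thu: 09:21–17:40 = 8 h 19 min
Fri: 06:55–14:13 = 7 h 18 min
Sat: 07:32–15:12 = 7 h 40 min
Sun: 10:24–20:42 = 10 h 18 min
Total worked: 51 h 59 min = 3119 min.
Regular 40 h 0 min = 2400 min at $30.50/h; overtime 11 h 59 min = 719 min at $45.75/h.
Pay = (2400 × $30.50 + 719 × $45.75) ÷ 60 = $1768.24.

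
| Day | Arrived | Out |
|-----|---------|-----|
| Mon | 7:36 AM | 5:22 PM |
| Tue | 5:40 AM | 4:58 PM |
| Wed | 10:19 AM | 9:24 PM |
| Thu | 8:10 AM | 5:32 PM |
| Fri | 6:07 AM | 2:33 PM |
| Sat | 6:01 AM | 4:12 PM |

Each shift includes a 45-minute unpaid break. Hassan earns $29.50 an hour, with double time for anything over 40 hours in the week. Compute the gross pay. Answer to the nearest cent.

Mon: 7:36 AM–5:22 PM = 9 h 46 min; less 45 min break → 9 h 1 min
Tue: 5:40 AM–4:58 PM = 11 h 18 min; less 45 min break → 10 h 33 min
Wed: 10:19 AM–9:24 PM = 11 h 5 min; less 45 min break → 10 h 20 min
Thu: 8:10 AM–5:32 PM = 9 h 22 min; less 45 min break → 8 h 37 min
Fri: 6:07 AM–2:33 PM = 8 h 26 min; less 45 min break → 7 h 41 min
Sat: 6:01 AM–4:12 PM = 10 h 11 min; less 45 min break → 9 h 26 min
Total worked: 55 h 38 min = 3338 min.
Regular 40 h 0 min = 2400 min at $29.50/h; overtime 15 h 38 min = 938 min at $59.00/h.
Pay = (2400 × $29.50 + 938 × $59.00) ÷ 60 = $2102.37.

$2102.37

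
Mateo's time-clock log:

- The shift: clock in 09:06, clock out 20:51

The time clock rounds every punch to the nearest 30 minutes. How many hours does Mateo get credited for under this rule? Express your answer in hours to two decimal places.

The shift: in 09:06→09:00, out 20:51→21:00; 12 h 0 min

12.00 hours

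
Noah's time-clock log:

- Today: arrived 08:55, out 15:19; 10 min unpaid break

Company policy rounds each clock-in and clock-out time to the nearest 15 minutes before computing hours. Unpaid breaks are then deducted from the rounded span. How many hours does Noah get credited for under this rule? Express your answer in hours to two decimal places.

6.08 hours

Today: in 08:55→09:00, out 15:19→15:15; 6 h 15 min − 10 min = 6 h 5 min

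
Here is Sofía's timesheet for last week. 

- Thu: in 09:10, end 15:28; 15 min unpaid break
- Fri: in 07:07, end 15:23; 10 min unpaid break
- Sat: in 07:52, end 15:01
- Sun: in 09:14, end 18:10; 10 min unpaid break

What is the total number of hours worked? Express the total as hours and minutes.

Thu: 09:10–15:28 = 6 h 18 min; less 15 min break → 6 h 3 min
Fri: 07:07–15:23 = 8 h 16 min; less 10 min break → 8 h 6 min
Sat: 07:52–15:01 = 7 h 9 min
Sun: 09:14–18:10 = 8 h 56 min; less 10 min break → 8 h 46 min
Total: 6 h 3 min + 8 h 6 min + 7 h 9 min + 8 h 46 min = 30 h 4 min.

30 h 4 min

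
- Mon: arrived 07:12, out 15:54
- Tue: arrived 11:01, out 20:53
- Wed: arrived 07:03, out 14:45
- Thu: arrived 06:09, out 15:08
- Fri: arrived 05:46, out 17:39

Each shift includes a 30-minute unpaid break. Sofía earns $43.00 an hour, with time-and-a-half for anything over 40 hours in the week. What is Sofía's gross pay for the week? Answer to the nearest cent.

Mon: 07:12–15:54 = 8 h 42 min; less 30 min break → 8 h 12 min
Tue: 11:01–20:53 = 9 h 52 min; less 30 min break → 9 h 22 min
Wed: 07:03–14:45 = 7 h 42 min; less 30 min break → 7 h 12 min
Thu: 06:09–15:08 = 8 h 59 min; less 30 min break → 8 h 29 min
Fri: 05:46–17:39 = 11 h 53 min; less 30 min break → 11 h 23 min
Total worked: 44 h 38 min = 2678 min.
Regular 40 h 0 min = 2400 min at $43.00/h; overtime 4 h 38 min = 278 min at $64.50/h.
Pay = (2400 × $43.00 + 278 × $64.50) ÷ 60 = $2018.85.

$2018.85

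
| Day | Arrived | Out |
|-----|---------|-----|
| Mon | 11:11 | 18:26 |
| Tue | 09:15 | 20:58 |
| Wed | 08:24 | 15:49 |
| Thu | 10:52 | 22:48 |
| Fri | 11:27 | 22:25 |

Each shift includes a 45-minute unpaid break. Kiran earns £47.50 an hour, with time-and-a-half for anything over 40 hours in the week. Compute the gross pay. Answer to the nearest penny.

Mon: 11:11–18:26 = 7 h 15 min; less 45 min break → 6 h 30 min
Tue: 09:15–20:58 = 11 h 43 min; less 45 min break → 10 h 58 min
Wed: 08:24–15:49 = 7 h 25 min; less 45 min break → 6 h 40 min
Thu: 10:52–22:48 = 11 h 56 min; less 45 min break → 11 h 11 min
Fri: 11:27–22:25 = 10 h 58 min; less 45 min break → 10 h 13 min
Total worked: 45 h 32 min = 2732 min.
Regular 40 h 0 min = 2400 min at £47.50/h; overtime 5 h 32 min = 332 min at £71.25/h.
Pay = (2400 × £47.50 + 332 × £71.25) ÷ 60 = £2294.25.

£2294.25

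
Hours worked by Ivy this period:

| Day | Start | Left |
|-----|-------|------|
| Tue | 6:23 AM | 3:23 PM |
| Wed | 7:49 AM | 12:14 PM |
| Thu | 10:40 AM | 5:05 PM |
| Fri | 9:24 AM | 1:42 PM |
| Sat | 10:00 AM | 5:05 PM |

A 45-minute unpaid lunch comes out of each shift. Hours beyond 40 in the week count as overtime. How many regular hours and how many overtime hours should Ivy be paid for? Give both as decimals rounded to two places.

Tue: 6:23 AM–3:23 PM = 9 h 0 min; less 45 min break → 8 h 15 min
Wed: 7:49 AM–12:14 PM = 4 h 25 min; less 45 min break → 3 h 40 min
Thu: 10:40 AM–5:05 PM = 6 h 25 min; less 45 min break → 5 h 40 min
Fri: 9:24 AM–1:42 PM = 4 h 18 min; less 45 min break → 3 h 33 min
Sat: 10:00 AM–5:05 PM = 7 h 5 min; less 45 min break → 6 h 20 min
Total worked: 27 h 28 min = 27.47 h.
Threshold 40 h → overtime 0 h 0 min, regular 27 h 28 min.

Regular 27.47 hours, overtime 0.00 hours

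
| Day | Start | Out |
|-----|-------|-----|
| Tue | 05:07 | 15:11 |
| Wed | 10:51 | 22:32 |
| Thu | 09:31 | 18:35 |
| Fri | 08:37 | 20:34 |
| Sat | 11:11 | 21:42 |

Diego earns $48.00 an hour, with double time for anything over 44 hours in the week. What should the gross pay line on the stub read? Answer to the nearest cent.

Tue: 05:07–15:11 = 10 h 4 min
Wed: 10:51–22:32 = 11 h 41 min
Thu: 09:31–18:35 = 9 h 4 min
Fri: 08:37–20:34 = 11 h 57 min
Sat: 11:11–21:42 = 10 h 31 min
Total worked: 53 h 17 min = 3197 min.
Regular 44 h 0 min = 2640 min at $48.00/h; overtime 9 h 17 min = 557 min at $96.00/h.
Pay = (2640 × $48.00 + 557 × $96.00) ÷ 60 = $3003.20.

$3003.20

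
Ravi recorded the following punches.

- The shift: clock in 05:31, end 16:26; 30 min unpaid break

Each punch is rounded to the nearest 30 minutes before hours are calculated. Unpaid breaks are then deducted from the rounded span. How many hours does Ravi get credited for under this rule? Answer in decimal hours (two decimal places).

10.50 hours

The shift: in 05:31→05:30, out 16:26→16:30; 11 h 0 min − 30 min = 10 h 30 min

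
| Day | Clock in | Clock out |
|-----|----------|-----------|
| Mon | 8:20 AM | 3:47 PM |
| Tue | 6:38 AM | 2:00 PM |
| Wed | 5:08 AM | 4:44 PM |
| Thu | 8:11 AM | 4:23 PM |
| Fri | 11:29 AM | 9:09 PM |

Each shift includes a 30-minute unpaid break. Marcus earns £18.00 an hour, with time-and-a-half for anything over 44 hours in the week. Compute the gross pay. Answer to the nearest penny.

Mon: 8:20 AM–3:47 PM = 7 h 27 min; less 30 min break → 6 h 57 min
Tue: 6:38 AM–2:00 PM = 7 h 22 min; less 30 min break → 6 h 52 min
Wed: 5:08 AM–4:44 PM = 11 h 36 min; less 30 min break → 11 h 6 min
Thu: 8:11 AM–4:23 PM = 8 h 12 min; less 30 min break → 7 h 42 min
Fri: 11:29 AM–9:09 PM = 9 h 40 min; less 30 min break → 9 h 10 min
Total worked: 41 h 47 min = 2507 min.
Regular 41 h 47 min = 2507 min at £18.00/h; overtime 0 h 0 min = 0 min at £27.00/h.
Pay = (2507 × £18.00 + 0 × £27.00) ÷ 60 = £752.10.

£752.10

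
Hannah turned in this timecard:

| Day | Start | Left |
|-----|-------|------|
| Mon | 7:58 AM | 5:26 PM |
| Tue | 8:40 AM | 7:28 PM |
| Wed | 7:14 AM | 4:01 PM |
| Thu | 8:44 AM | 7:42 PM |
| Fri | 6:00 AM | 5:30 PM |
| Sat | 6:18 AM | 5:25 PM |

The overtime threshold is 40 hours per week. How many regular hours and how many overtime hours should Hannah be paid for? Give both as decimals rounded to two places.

Mon: 7:58 AM–5:26 PM = 9 h 28 min
Tue: 8:40 AM–7:28 PM = 10 h 48 min
Wed: 7:14 AM–4:01 PM = 8 h 47 min
Thu: 8:44 AM–7:42 PM = 10 h 58 min
Fri: 6:00 AM–5:30 PM = 11 h 30 min
Sat: 6:18 AM–5:25 PM = 11 h 7 min
Total worked: 62 h 38 min = 62.63 h.
Threshold 40 h → overtime 22 h 38 min, regular 40 h 0 min.

Regular 40.00 hours, overtime 22.63 hours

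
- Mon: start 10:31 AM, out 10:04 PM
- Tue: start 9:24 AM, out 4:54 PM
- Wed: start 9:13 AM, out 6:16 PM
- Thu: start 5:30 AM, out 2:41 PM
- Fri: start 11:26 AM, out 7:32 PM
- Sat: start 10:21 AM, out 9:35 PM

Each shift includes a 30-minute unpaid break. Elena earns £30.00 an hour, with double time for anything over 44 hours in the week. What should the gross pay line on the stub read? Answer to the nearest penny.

Mon: 10:31 AM–10:04 PM = 11 h 33 min; less 30 min break → 11 h 3 min
Tue: 9:24 AM–4:54 PM = 7 h 30 min; less 30 min break → 7 h 0 min
Wed: 9:13 AM–6:16 PM = 9 h 3 min; less 30 min break → 8 h 33 min
Thu: 5:30 AM–2:41 PM = 9 h 11 min; less 30 min break → 8 h 41 min
Fri: 11:26 AM–7:32 PM = 8 h 6 min; less 30 min break → 7 h 36 min
Sat: 10:21 AM–9:35 PM = 11 h 14 min; less 30 min break → 10 h 44 min
Total worked: 53 h 37 min = 3217 min.
Regular 44 h 0 min = 2640 min at £30.00/h; overtime 9 h 37 min = 577 min at £60.00/h.
Pay = (2640 × £30.00 + 577 × £60.00) ÷ 60 = £1897.00.

£1897.00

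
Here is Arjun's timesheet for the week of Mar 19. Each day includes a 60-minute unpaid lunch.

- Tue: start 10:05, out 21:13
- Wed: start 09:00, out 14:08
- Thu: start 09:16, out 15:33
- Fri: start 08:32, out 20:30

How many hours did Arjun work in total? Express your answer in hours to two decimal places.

30.52 hours

Tue: 10:05–21:13 = 11 h 8 min; less 60 min break → 10 h 8 min
Wed: 09:00–14:08 = 5 h 8 min; less 60 min break → 4 h 8 min
Thu: 09:16–15:33 = 6 h 17 min; less 60 min break → 5 h 17 min
Fri: 08:32–20:30 = 11 h 58 min; less 60 min break → 10 h 58 min
Total: 10 h 8 min + 4 h 8 min + 5 h 17 min + 10 h 58 min = 30 h 31 min.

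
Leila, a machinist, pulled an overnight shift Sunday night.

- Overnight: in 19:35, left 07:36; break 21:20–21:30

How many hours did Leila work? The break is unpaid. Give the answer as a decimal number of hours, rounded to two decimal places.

11.85 hours

Overnight: 19:35 → midnight = 4 h 25 min; midnight → 07:36 = 7 h 36 min; span 12 h 1 min; less 10 min break → 11 h 51 min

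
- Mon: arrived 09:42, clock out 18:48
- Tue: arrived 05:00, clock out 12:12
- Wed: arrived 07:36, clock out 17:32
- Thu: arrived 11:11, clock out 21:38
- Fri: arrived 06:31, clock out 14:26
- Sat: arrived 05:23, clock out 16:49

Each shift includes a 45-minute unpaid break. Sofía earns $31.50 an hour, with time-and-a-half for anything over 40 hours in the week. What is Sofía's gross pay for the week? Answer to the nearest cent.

$1804.95

Mon: 09:42–18:48 = 9 h 6 min; less 45 min break → 8 h 21 min
Tue: 05:00–12:12 = 7 h 12 min; less 45 min break → 6 h 27 min
Wed: 07:36–17:32 = 9 h 56 min; less 45 min break → 9 h 11 min
Thu: 11:11–21:38 = 10 h 27 min; less 45 min break → 9 h 42 min
Fri: 06:31–14:26 = 7 h 55 min; less 45 min break → 7 h 10 min
Sat: 05:23–16:49 = 11 h 26 min; less 45 min break → 10 h 41 min
Total worked: 51 h 32 min = 3092 min.
Regular 40 h 0 min = 2400 min at $31.50/h; overtime 11 h 32 min = 692 min at $47.25/h.
Pay = (2400 × $31.50 + 692 × $47.25) ÷ 60 = $1804.95.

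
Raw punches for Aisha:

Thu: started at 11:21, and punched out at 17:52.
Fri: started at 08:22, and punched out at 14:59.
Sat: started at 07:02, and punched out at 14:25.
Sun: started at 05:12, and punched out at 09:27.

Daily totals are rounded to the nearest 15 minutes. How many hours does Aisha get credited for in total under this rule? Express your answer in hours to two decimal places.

24.75 hours

Thu: 11:21–17:52 = 6 h 31 min → rounds to 6 h 30 min
Fri: 08:22–14:59 = 6 h 37 min → rounds to 6 h 30 min
Sat: 07:02–14:25 = 7 h 23 min → rounds to 7 h 30 min
Sun: 05:12–09:27 = 4 h 15 min → rounds to 4 h 15 min
Total credited: 24 h 45 min.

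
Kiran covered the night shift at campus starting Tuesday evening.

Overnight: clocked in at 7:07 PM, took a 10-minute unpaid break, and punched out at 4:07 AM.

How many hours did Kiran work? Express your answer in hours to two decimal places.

8.83 hours

Overnight: 7:07 PM → midnight = 4 h 53 min; midnight → 4:07 AM = 4 h 7 min; span 9 h 0 min; less 10 min break → 8 h 50 min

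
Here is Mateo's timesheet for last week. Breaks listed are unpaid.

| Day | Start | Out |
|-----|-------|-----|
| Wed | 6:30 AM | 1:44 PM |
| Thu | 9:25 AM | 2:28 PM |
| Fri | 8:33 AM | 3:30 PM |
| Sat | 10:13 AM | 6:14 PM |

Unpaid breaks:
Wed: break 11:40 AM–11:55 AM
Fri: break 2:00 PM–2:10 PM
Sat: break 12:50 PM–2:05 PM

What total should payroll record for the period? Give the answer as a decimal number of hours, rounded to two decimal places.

25.58 hours

Wed: 6:30 AM–1:44 PM = 7 h 14 min; less 15 min break → 6 h 59 min
Thu: 9:25 AM–2:28 PM = 5 h 3 min
Fri: 8:33 AM–3:30 PM = 6 h 57 min; less 10 min break → 6 h 47 min
Sat: 10:13 AM–6:14 PM = 8 h 1 min; less 75 min break → 6 h 46 min
Total: 6 h 59 min + 5 h 3 min + 6 h 47 min + 6 h 46 min = 25 h 35 min.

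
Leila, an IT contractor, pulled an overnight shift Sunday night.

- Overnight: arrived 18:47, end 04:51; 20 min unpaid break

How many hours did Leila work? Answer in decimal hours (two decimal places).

Overnight: 18:47 → midnight = 5 h 13 min; midnight → 04:51 = 4 h 51 min; span 10 h 4 min; less 20 min break → 9 h 44 min

9.73 hours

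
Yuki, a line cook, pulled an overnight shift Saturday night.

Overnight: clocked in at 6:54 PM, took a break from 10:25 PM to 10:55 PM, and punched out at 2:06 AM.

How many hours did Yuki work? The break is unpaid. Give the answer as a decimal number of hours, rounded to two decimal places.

6.70 hours

Overnight: 6:54 PM → midnight = 5 h 6 min; midnight → 2:06 AM = 2 h 6 min; span 7 h 12 min; less 30 min break → 6 h 42 min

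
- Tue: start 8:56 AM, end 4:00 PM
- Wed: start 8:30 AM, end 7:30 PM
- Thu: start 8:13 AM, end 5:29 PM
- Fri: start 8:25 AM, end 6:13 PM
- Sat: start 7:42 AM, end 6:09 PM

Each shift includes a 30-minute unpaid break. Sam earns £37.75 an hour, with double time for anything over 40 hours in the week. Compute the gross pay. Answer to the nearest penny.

£1893.79

Tue: 8:56 AM–4:00 PM = 7 h 4 min; less 30 min break → 6 h 34 min
Wed: 8:30 AM–7:30 PM = 11 h 0 min; less 30 min break → 10 h 30 min
Thu: 8:13 AM–5:29 PM = 9 h 16 min; less 30 min break → 8 h 46 min
Fri: 8:25 AM–6:13 PM = 9 h 48 min; less 30 min break → 9 h 18 min
Sat: 7:42 AM–6:09 PM = 10 h 27 min; less 30 min break → 9 h 57 min
Total worked: 45 h 5 min = 2705 min.
Regular 40 h 0 min = 2400 min at £37.75/h; overtime 5 h 5 min = 305 min at £75.50/h.
Pay = (2400 × £37.75 + 305 × £75.50) ÷ 60 = £1893.79.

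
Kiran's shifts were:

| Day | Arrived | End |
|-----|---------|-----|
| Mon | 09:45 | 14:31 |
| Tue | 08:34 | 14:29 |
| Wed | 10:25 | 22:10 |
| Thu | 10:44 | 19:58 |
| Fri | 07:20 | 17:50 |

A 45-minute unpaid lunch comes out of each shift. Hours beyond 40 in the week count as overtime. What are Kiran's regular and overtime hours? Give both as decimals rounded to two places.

Mon: 09:45–14:31 = 4 h 46 min; less 45 min break → 4 h 1 min
Tue: 08:34–14:29 = 5 h 55 min; less 45 min break → 5 h 10 min
Wed: 10:25–22:10 = 11 h 45 min; less 45 min break → 11 h 0 min
Thu: 10:44–19:58 = 9 h 14 min; less 45 min break → 8 h 29 min
Fri: 07:20–17:50 = 10 h 30 min; less 45 min break → 9 h 45 min
Total worked: 38 h 25 min = 38.42 h.
Threshold 40 h → overtime 0 h 0 min, regular 38 h 25 min.

Regular 38.42 hours, overtime 0.00 hours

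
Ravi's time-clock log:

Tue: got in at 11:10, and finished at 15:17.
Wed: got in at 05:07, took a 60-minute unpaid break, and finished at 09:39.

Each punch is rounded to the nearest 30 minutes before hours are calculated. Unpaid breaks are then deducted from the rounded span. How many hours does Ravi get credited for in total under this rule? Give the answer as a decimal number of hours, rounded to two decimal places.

Tue: in 11:10→11:00, out 15:17→15:30; 4 h 30 min
Wed: in 05:07→05:00, out 09:39→09:30; 4 h 30 min − 60 min = 3 h 30 min
Total credited: 8 h 0 min.

8.00 hours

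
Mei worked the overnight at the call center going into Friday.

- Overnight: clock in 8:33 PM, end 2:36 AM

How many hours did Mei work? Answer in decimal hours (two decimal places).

Overnight: 8:33 PM → midnight = 3 h 27 min; midnight → 2:36 AM = 2 h 36 min; span 6 h 3 min

6.05 hours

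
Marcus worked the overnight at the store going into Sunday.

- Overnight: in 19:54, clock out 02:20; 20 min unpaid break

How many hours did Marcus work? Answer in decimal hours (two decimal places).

6.10 hours

Overnight: 19:54 → midnight = 4 h 6 min; midnight → 02:20 = 2 h 20 min; span 6 h 26 min; less 20 min break → 6 h 6 min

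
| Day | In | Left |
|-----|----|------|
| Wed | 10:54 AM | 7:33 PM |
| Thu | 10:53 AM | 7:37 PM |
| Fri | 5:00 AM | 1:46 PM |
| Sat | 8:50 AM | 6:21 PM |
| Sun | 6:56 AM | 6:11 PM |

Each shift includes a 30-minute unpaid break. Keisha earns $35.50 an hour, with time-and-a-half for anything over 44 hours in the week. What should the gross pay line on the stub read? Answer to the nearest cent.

$1584.19

Wed: 10:54 AM–7:33 PM = 8 h 39 min; less 30 min break → 8 h 9 min
Thu: 10:53 AM–7:37 PM = 8 h 44 min; less 30 min break → 8 h 14 min
Fri: 5:00 AM–1:46 PM = 8 h 46 min; less 30 min break → 8 h 16 min
Sat: 8:50 AM–6:21 PM = 9 h 31 min; less 30 min break → 9 h 1 min
Sun: 6:56 AM–6:11 PM = 11 h 15 min; less 30 min break → 10 h 45 min
Total worked: 44 h 25 min = 2665 min.
Regular 44 h 0 min = 2640 min at $35.50/h; overtime 0 h 25 min = 25 min at $53.25/h.
Pay = (2640 × $35.50 + 25 × $53.25) ÷ 60 = $1584.19.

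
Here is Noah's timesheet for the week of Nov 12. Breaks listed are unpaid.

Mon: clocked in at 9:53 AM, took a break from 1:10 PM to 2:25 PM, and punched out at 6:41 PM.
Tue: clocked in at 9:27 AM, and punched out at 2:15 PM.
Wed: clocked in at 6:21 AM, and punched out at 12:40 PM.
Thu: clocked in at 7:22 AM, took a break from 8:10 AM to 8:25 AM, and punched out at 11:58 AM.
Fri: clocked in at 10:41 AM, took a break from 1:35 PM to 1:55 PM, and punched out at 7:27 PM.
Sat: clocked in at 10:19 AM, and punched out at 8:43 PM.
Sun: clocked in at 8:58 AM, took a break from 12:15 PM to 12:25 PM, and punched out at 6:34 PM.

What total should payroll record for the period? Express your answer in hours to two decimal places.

51.28 hours

Mon: 9:53 AM–6:41 PM = 8 h 48 min; less 75 min break → 7 h 33 min
Tue: 9:27 AM–2:15 PM = 4 h 48 min
Wed: 6:21 AM–12:40 PM = 6 h 19 min
Thu: 7:22 AM–11:58 AM = 4 h 36 min; less 15 min break → 4 h 21 min
Fri: 10:41 AM–7:27 PM = 8 h 46 min; less 20 min break → 8 h 26 min
Sat: 10:19 AM–8:43 PM = 10 h 24 min
Sun: 8:58 AM–6:34 PM = 9 h 36 min; less 10 min break → 9 h 26 min
Total: 7 h 33 min + 4 h 48 min + 6 h 19 min + 4 h 21 min + 8 h 26 min + 10 h 24 min + 9 h 26 min = 51 h 17 min.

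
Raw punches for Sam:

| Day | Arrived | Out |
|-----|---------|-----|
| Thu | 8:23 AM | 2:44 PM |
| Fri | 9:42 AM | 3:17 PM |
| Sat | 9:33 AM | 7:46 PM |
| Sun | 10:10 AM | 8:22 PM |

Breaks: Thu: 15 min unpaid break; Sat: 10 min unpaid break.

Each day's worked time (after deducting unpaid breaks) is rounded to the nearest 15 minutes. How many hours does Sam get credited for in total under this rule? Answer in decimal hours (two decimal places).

31.75 hours

Thu: 8:23 AM–2:44 PM = 6 h 21 min − 15 min = 6 h 6 min → rounds to 6 h 0 min
Fri: 9:42 AM–3:17 PM = 5 h 35 min → rounds to 5 h 30 min
Sat: 9:33 AM–7:46 PM = 10 h 13 min − 10 min = 10 h 3 min → rounds to 10 h 0 min
Sun: 10:10 AM–8:22 PM = 10 h 12 min → rounds to 10 h 15 min
Total credited: 31 h 45 min.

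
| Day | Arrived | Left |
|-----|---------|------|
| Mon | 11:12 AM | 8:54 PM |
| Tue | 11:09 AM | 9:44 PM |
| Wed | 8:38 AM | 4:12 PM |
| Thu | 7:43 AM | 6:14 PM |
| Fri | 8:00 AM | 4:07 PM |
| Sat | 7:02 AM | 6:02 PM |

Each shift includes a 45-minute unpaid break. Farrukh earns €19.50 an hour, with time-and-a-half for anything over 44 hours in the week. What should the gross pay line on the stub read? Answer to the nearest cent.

€1120.76

Mon: 11:12 AM–8:54 PM = 9 h 42 min; less 45 min break → 8 h 57 min
Tue: 11:09 AM–9:44 PM = 10 h 35 min; less 45 min break → 9 h 50 min
Wed: 8:38 AM–4:12 PM = 7 h 34 min; less 45 min break → 6 h 49 min
Thu: 7:43 AM–6:14 PM = 10 h 31 min; less 45 min break → 9 h 46 min
Fri: 8:00 AM–4:07 PM = 8 h 7 min; less 45 min break → 7 h 22 min
Sat: 7:02 AM–6:02 PM = 11 h 0 min; less 45 min break → 10 h 15 min
Total worked: 52 h 59 min = 3179 min.
Regular 44 h 0 min = 2640 min at €19.50/h; overtime 8 h 59 min = 539 min at €29.25/h.
Pay = (2640 × €19.50 + 539 × €29.25) ÷ 60 = €1120.76.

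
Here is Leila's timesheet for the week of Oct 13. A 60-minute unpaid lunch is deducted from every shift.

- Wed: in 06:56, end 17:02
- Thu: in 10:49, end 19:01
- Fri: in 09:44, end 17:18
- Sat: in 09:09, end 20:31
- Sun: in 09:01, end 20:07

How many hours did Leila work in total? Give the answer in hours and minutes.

43 h 20 min

Wed: 06:56–17:02 = 10 h 6 min; less 60 min break → 9 h 6 min
Thu: 10:49–19:01 = 8 h 12 min; less 60 min break → 7 h 12 min
Fri: 09:44–17:18 = 7 h 34 min; less 60 min break → 6 h 34 min
Sat: 09:09–20:31 = 11 h 22 min; less 60 min break → 10 h 22 min
Sun: 09:01–20:07 = 11 h 6 min; less 60 min break → 10 h 6 min
Total: 9 h 6 min + 7 h 12 min + 6 h 34 min + 10 h 22 min + 10 h 6 min = 43 h 20 min.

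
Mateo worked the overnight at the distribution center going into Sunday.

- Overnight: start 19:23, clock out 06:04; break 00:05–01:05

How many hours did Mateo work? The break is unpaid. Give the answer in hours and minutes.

Overnight: 19:23 → midnight = 4 h 37 min; midnight → 06:04 = 6 h 4 min; span 10 h 41 min; less 60 min break → 9 h 41 min

9 h 41 min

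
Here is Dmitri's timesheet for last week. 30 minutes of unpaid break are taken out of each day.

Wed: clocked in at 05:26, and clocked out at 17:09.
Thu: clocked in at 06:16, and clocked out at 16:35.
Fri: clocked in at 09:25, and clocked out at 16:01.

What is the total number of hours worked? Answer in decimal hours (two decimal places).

27.13 hours

Wed: 05:26–17:09 = 11 h 43 min; less 30 min break → 11 h 13 min
Thu: 06:16–16:35 = 10 h 19 min; less 30 min break → 9 h 49 min
Fri: 09:25–16:01 = 6 h 36 min; less 30 min break → 6 h 6 min
Total: 11 h 13 min + 9 h 49 min + 6 h 6 min = 27 h 8 min.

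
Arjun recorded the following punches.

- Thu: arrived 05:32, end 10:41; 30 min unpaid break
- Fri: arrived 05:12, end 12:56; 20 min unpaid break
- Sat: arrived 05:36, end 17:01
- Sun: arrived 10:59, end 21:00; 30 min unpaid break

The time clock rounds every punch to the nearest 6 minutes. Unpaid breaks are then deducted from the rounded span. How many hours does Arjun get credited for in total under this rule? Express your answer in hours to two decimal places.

32.97 hours

Thu: in 05:32→05:30, out 10:41→10:42; 5 h 12 min − 30 min = 4 h 42 min
Fri: in 05:12→05:12, out 12:56→12:54; 7 h 42 min − 20 min = 7 h 22 min
Sat: in 05:36→05:36, out 17:01→17:00; 11 h 24 min
Sun: in 10:59→11:00, out 21:00→21:00; 10 h 0 min − 30 min = 9 h 30 min
Total credited: 32 h 58 min.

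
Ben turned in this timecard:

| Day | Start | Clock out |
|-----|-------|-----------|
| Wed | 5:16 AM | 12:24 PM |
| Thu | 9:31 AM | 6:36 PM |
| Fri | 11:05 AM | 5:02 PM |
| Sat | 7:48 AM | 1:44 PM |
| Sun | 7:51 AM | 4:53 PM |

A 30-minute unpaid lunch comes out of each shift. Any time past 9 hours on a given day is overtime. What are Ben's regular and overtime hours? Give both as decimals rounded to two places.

Regular 34.63 hours, overtime 0.00 hours

Wed: 5:16 AM–12:24 PM = 7 h 8 min; less 30 min break → 6 h 38 min
Thu: 9:31 AM–6:36 PM = 9 h 5 min; less 30 min break → 8 h 35 min
Fri: 11:05 AM–5:02 PM = 5 h 57 min; less 30 min break → 5 h 27 min
Sat: 7:48 AM–1:44 PM = 5 h 56 min; less 30 min break → 5 h 26 min
Sun: 7:51 AM–4:53 PM = 9 h 2 min; less 30 min break → 8 h 32 min
Wed reg 6 h 38 min / OT 0 h 0 min; Thu reg 8 h 35 min / OT 0 h 0 min; Fri reg 5 h 27 min / OT 0 h 0 min; Sat reg 5 h 26 min / OT 0 h 0 min; Sun reg 8 h 32 min / OT 0 h 0 min.
Totals: regular 34 h 38 min, overtime 0 h 0 min.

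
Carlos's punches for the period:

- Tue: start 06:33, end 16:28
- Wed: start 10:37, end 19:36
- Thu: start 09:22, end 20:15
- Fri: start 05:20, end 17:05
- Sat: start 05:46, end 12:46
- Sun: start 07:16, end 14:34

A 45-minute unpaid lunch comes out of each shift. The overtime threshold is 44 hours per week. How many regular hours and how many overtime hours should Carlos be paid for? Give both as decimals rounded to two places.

Regular 44.00 hours, overtime 7.33 hours

Tue: 06:33–16:28 = 9 h 55 min; less 45 min break → 9 h 10 min
Wed: 10:37–19:36 = 8 h 59 min; less 45 min break → 8 h 14 min
Thu: 09:22–20:15 = 10 h 53 min; less 45 min break → 10 h 8 min
Fri: 05:20–17:05 = 11 h 45 min; less 45 min break → 11 h 0 min
Sat: 05:46–12:46 = 7 h 0 min; less 45 min break → 6 h 15 min
Sun: 07:16–14:34 = 7 h 18 min; less 45 min break → 6 h 33 min
Total worked: 51 h 20 min = 51.33 h.
Threshold 44 h → overtime 7 h 20 min, regular 44 h 0 min.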